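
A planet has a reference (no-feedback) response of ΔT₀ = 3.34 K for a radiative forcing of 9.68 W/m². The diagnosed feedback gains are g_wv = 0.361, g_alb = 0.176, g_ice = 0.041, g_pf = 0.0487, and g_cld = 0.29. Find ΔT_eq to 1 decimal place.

40.1 K

Total gain g = 0.361 + 0.176 + 0.041 + 0.0487 + 0.29 = 0.9167.
Amplification A = 1/(1 − 0.9167) = 12.
ΔT = 3.34 × 12 = 40.1 K.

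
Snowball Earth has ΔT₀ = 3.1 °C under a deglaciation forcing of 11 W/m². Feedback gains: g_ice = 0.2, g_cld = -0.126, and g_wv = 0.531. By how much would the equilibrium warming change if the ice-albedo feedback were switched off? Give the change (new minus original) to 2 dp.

-2.64 °C

Original: g = 0.605, ΔT = 3.1/(1−0.605) = 7.8481 °C.
Without ice-albedo: g' = 0.405, ΔT' = 3.1/(1−0.405) = 5.2101 °C.
Change = 5.2101 − 7.8481 = -2.64 °C.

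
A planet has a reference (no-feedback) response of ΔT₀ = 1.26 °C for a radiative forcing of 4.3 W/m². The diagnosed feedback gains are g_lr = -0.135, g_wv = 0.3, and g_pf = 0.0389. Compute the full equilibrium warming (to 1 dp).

Total gain g = -0.135 + 0.3 + 0.0389 = 0.2039.
Amplification A = 1/(1 − 0.2039) = 1.256.
ΔT = 1.26 × 1.256 = 1.6 °C.

1.6 °C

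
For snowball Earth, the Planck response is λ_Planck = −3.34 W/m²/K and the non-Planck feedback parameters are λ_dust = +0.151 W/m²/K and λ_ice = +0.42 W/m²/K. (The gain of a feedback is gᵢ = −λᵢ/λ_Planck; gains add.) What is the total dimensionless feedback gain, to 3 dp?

Convert to gains: g_dust = 0.151/3.34 = 0.04521; g_ice = 0.42/3.34 = 0.1257.
Total gain g = 0.17091.

0.171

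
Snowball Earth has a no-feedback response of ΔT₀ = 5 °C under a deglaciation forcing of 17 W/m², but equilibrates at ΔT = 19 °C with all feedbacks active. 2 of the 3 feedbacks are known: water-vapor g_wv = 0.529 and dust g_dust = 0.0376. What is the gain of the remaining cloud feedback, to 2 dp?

0.17

Amplification A = ΔT/ΔT₀ = 19/5 = 3.8.
Total gain g = 1 − 1/A = 1 − 1/3.8 = 0.7368.
Known gains sum to 0.529 + 0.0376 = 0.5666.
g_cld = 0.7368 − 0.5666 = 0.17.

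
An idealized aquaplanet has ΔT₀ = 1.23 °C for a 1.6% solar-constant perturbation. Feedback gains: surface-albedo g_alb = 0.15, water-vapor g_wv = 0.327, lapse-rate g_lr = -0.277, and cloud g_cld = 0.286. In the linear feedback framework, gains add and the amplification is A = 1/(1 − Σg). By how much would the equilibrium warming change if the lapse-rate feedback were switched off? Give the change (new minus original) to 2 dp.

2.80 °C

Original: g = 0.486, ΔT = 1.23/(1−0.486) = 2.3930 °C.
Without lapse-rate: g' = 0.763, ΔT' = 1.23/(1−0.763) = 5.1899 °C.
Change = 5.1899 − 2.3930 = 2.80 °C.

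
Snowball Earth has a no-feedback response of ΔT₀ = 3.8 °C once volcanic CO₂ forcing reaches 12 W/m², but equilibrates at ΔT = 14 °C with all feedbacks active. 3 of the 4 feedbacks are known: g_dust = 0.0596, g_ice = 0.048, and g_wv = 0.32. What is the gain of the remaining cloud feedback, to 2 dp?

Amplification A = ΔT/ΔT₀ = 14/3.8 = 3.684.
Total gain g = 1 − 1/A = 1 − 1/3.684 = 0.7286.
Known gains sum to 0.0596 + 0.048 + 0.32 = 0.4276.
g_cld = 0.7286 − 0.4276 = 0.30.

0.30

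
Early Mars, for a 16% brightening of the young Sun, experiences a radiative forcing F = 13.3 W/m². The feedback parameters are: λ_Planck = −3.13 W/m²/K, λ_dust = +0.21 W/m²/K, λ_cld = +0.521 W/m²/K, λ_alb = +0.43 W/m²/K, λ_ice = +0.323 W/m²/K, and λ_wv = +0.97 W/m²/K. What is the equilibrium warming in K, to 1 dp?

19.7 K

Net feedback parameter λ = (−3.13) + (+0.21) + (+0.521) + (+0.43) + (+0.323) + (+0.97) = -0.676 W/m²/K.
ΔT = −F/λ = −13.3/(-0.676) = 19.7 K.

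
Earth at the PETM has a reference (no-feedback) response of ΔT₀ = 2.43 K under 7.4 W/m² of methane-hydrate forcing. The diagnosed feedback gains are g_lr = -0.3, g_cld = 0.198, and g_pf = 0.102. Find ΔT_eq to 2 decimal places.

Total gain g = -0.3 + 0.198 + 0.102 = 0.
Amplification A = 1/(1 − 0) = 1.
ΔT = 2.43 × 1 = 2.43 K.

2.43 K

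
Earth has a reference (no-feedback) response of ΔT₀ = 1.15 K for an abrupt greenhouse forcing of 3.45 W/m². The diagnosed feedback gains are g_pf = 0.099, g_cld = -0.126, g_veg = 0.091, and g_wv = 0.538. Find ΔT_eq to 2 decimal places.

Total gain g = 0.099 − 0.126 + 0.091 + 0.538 = 0.602.
Amplification A = 1/(1 − 0.602) = 2.513.
ΔT = 1.15 × 2.513 = 2.89 K.

2.89 K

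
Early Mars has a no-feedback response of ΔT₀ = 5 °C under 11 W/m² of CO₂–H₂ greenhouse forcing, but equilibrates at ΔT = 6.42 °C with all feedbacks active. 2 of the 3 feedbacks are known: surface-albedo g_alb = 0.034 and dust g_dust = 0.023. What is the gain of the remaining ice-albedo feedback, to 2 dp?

0.16

Amplification A = ΔT/ΔT₀ = 6.42/5 = 1.284.
Total gain g = 1 − 1/A = 1 − 1/1.284 = 0.2212.
Known gains sum to 0.034 + 0.023 = 0.057.
g_ice = 0.2212 − 0.057 = 0.16.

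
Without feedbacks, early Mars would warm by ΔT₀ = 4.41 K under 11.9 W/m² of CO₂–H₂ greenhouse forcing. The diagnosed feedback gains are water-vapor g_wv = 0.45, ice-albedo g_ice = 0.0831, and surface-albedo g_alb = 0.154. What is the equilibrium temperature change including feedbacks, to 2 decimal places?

14.09 K

Total gain g = 0.45 + 0.0831 + 0.154 = 0.6871.
Amplification A = 1/(1 − 0.6871) = 3.196.
ΔT = 4.41 × 3.196 = 14.09 K.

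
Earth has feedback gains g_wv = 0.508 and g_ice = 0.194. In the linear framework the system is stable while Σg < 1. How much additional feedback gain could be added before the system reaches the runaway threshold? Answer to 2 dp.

0.30

Current total gain = 0.508 + 0.194 = 0.702.
Margin to runaway = 1 − 0.702 = 0.30.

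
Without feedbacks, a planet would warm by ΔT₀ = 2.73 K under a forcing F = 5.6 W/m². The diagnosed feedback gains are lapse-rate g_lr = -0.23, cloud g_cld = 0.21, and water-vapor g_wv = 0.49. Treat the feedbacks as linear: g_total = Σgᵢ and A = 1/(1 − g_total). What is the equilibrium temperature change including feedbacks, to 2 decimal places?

5.15 K

Total gain g = -0.23 + 0.21 + 0.49 = 0.47.
Amplification A = 1/(1 − 0.47) = 1.887.
ΔT = 2.73 × 1.887 = 5.15 K.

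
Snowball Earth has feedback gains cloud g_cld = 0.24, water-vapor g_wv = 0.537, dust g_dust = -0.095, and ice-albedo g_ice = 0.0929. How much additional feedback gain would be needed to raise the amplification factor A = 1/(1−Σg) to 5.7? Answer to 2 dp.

Current total gain = 0.7749.
Target gain for A = 5.7: g* = 1 − 1/5.7 = 0.8246.
Additional gain needed = 0.8246 − 0.7749 = 0.05.

0.05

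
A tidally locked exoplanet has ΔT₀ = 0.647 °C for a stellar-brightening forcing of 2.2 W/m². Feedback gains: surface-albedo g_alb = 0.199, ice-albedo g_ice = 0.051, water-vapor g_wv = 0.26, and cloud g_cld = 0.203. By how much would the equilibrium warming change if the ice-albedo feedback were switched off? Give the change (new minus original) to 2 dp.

-0.34 °C

Original: g = 0.713, ΔT = 0.647/(1−0.713) = 2.2544 °C.
Without ice-albedo: g' = 0.662, ΔT' = 0.647/(1−0.662) = 1.9142 °C.
Change = 1.9142 − 2.2544 = -0.34 °C.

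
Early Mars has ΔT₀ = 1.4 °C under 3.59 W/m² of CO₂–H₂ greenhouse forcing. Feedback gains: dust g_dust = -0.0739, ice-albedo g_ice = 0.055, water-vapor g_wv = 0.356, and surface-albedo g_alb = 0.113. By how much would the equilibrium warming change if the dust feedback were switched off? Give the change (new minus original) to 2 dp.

Original: g = 0.4501, ΔT = 1.4/(1−0.4501) = 2.5459 °C.
Without dust: g' = 0.524, ΔT' = 1.4/(1−0.524) = 2.9412 °C.
Change = 2.9412 − 2.5459 = 0.40 °C.

0.40 °C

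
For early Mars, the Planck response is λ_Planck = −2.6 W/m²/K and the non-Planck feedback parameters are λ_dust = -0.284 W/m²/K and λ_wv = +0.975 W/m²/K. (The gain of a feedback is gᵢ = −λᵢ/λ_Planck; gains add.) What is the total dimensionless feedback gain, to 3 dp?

0.266

Convert to gains: g_dust = -0.284/2.6 = -0.1092; g_wv = 0.975/2.6 = 0.375.
Total gain g = 0.2658.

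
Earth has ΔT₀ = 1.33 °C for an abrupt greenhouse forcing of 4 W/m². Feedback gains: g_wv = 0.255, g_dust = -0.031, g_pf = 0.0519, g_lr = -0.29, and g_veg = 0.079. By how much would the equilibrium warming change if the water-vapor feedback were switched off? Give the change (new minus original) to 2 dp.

Original: g = 0.0649, ΔT = 1.33/(1−0.0649) = 1.4223 °C.
Without water-vapor: g' = -0.1901, ΔT' = 1.33/(1+0.1901) = 1.1176 °C.
Change = 1.1176 − 1.4223 = -0.30 °C.

-0.30 °C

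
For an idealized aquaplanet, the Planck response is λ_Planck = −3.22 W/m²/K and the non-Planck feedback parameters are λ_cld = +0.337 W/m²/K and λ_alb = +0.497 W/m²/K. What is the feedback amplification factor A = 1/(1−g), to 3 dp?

Convert to gains: g_cld = 0.337/3.22 = 0.1047; g_alb = 0.497/3.22 = 0.1543.
Total gain g = 0.259.
A = 1/(1 − 0.259) = 1.350.

1.350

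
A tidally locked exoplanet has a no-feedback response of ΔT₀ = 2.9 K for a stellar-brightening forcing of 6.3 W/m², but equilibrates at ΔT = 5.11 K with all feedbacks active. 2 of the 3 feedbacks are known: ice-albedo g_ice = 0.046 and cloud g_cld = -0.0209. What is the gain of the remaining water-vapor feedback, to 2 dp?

Amplification A = ΔT/ΔT₀ = 5.11/2.9 = 1.762.
Total gain g = 1 − 1/A = 1 − 1/1.762 = 0.4325.
Known gains sum to 0.046 − 0.0209 = 0.0251.
g_wv = 0.4325 − 0.0251 = 0.41.

0.41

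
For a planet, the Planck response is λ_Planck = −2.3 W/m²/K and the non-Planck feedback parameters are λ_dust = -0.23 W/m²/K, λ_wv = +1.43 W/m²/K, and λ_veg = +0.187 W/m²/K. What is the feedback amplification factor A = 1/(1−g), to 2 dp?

Convert to gains: g_dust = -0.23/2.3 = -0.1; g_wv = 1.43/2.3 = 0.6217; g_veg = 0.187/2.3 = 0.0813.
Total gain g = 0.603.
A = 1/(1 − 0.603) = 2.52.

2.52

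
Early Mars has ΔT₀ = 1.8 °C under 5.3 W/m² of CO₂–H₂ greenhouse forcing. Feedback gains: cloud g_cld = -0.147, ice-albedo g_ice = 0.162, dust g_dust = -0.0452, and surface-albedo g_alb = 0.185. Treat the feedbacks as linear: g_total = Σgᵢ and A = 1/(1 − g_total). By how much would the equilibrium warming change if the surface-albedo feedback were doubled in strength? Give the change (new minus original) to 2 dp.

Original: g = 0.1548, ΔT = 1.8/(1−0.1548) = 2.1297 °C.
With doubled surface-albedo: g' = 0.3398, ΔT' = 1.8/(1−0.3398) = 2.7264 °C.
Change = 2.7264 − 2.1297 = 0.60 °C.

0.60 °C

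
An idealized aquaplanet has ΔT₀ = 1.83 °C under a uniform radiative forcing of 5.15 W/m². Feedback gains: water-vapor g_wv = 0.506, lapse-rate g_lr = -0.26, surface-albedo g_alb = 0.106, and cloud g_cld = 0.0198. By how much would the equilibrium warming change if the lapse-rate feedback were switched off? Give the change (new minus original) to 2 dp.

Original: g = 0.3718, ΔT = 1.83/(1−0.3718) = 2.9131 °C.
Without lapse-rate: g' = 0.6318, ΔT' = 1.83/(1−0.6318) = 4.9701 °C.
Change = 4.9701 − 2.9131 = 2.06 °C.

2.06 °C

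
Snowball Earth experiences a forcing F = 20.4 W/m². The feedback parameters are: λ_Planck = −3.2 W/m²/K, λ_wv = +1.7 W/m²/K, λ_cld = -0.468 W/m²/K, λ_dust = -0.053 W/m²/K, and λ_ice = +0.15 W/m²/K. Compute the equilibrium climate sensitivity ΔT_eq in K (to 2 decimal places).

Net feedback parameter λ = (−3.2) + (+1.7) + (-0.468) + (-0.053) + (+0.15) = -1.871 W/m²/K.
ΔT = −F/λ = −20.4/(-1.871) = 10.90 K.

10.90 K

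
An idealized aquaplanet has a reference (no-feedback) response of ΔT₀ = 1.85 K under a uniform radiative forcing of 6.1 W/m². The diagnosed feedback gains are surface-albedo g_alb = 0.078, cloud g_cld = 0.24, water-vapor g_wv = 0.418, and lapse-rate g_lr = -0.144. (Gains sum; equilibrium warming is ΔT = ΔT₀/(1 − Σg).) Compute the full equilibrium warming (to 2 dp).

4.53 K

Total gain g = 0.078 + 0.24 + 0.418 − 0.144 = 0.592.
Amplification A = 1/(1 − 0.592) = 2.451.
ΔT = 1.85 × 2.451 = 4.53 K.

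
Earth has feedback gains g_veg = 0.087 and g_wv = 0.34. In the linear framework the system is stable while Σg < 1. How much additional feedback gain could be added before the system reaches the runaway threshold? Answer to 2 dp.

Current total gain = 0.087 + 0.34 = 0.427.
Margin to runaway = 1 − 0.427 = 0.57.

0.57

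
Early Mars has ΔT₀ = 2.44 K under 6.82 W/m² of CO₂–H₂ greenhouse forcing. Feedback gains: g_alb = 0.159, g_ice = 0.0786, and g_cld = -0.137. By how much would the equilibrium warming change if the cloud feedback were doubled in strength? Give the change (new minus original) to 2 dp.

-0.36 K

Original: g = 0.1006, ΔT = 2.44/(1−0.1006) = 2.7129 K.
With doubled cloud: g' = -0.0364, ΔT' = 2.44/(1+0.0364) = 2.3543 K.
Change = 2.3543 − 2.7129 = -0.36 K.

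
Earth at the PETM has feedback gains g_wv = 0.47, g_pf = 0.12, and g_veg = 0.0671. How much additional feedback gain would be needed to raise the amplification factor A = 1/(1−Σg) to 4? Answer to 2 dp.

Current total gain = 0.6571.
Target gain for A = 4: g* = 1 − 1/4 = 0.75.
Additional gain needed = 0.75 − 0.6571 = 0.09.

0.09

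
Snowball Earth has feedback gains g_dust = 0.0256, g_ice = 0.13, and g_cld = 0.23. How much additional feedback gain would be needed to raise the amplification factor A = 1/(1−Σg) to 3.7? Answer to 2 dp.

0.34

Current total gain = 0.3856.
Target gain for A = 3.7: g* = 1 − 1/3.7 = 0.7297.
Additional gain needed = 0.7297 − 0.3856 = 0.34.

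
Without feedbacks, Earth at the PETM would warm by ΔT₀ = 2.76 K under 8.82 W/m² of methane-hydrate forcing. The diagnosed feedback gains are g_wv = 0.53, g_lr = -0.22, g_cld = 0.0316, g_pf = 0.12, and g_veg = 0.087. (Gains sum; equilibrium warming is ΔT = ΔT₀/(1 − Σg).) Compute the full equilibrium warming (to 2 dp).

Total gain g = 0.53 − 0.22 + 0.0316 + 0.12 + 0.087 = 0.5486.
Amplification A = 1/(1 − 0.5486) = 2.215.
ΔT = 2.76 × 2.215 = 6.11 K.

6.11 K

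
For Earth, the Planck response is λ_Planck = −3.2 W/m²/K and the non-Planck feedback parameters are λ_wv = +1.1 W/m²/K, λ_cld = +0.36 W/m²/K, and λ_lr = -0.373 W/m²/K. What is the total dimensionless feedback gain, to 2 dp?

0.34

Convert to gains: g_wv = 1.1/3.2 = 0.3438; g_cld = 0.36/3.2 = 0.1125; g_lr = -0.373/3.2 = -0.1166.
Total gain g = 0.3397.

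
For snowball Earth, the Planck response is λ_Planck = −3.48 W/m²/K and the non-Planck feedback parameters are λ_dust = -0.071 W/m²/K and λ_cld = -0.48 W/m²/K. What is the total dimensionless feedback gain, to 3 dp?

-0.158

Convert to gains: g_dust = -0.071/3.48 = -0.0204; g_cld = -0.48/3.48 = -0.1379.
Total gain g = -0.1583.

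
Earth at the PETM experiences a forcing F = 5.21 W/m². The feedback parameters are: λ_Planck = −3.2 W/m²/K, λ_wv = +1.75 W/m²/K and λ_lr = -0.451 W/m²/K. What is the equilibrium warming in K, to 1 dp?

Net feedback parameter λ = (−3.2) + (+1.75) + (-0.451) = -1.901 W/m²/K.
ΔT = −F/λ = −5.21/(-1.901) = 2.7 K.

2.7 K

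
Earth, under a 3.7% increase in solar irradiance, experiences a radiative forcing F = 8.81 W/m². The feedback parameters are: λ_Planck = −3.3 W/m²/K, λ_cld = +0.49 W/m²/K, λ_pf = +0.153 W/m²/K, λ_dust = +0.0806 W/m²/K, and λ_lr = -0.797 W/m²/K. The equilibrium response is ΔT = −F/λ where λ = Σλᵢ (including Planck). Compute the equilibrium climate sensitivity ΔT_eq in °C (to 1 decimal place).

2.6 °C

Net feedback parameter λ = (−3.3) + (+0.49) + (+0.153) + (+0.0806) + (-0.797) = -3.3734 W/m²/K.
ΔT = −F/λ = −8.81/(-3.3734) = 2.6 °C.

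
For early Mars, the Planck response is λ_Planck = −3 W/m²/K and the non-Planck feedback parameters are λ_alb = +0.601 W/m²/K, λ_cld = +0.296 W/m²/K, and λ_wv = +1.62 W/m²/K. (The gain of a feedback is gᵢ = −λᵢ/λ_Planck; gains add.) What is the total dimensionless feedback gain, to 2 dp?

Convert to gains: g_alb = 0.601/3 = 0.2003; g_cld = 0.296/3 = 0.09867; g_wv = 1.62/3 = 0.54.
Total gain g = 0.83897.

0.84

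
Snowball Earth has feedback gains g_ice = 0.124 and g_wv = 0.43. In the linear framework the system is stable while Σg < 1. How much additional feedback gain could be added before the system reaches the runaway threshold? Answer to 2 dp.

Current total gain = 0.124 + 0.43 = 0.554.
Margin to runaway = 1 − 0.554 = 0.45.

0.45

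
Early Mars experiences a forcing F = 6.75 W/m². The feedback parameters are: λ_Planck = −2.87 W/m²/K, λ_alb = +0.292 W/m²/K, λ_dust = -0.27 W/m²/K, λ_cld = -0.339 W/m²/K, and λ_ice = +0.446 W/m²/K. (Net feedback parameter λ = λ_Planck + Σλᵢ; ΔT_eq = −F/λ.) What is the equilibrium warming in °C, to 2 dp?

2.46 °C

Net feedback parameter λ = (−2.87) + (+0.292) + (-0.27) + (-0.339) + (+0.446) = -2.741 W/m²/K.
ΔT = −F/λ = −6.75/(-2.741) = 2.46 °C.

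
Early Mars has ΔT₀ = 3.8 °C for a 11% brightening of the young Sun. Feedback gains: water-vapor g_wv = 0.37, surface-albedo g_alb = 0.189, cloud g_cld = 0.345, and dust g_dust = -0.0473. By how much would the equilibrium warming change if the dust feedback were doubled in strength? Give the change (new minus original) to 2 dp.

Original: g = 0.8567, ΔT = 3.8/(1−0.8567) = 26.5178 °C.
With doubled dust: g' = 0.8094, ΔT' = 3.8/(1−0.8094) = 19.9370 °C.
Change = 19.9370 − 26.5178 = -6.58 °C.

-6.58 °C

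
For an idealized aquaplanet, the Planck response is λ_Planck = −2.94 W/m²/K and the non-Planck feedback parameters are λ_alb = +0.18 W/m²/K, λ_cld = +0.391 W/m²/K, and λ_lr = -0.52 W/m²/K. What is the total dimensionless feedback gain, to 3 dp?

0.017

Convert to gains: g_alb = 0.18/2.94 = 0.06122; g_cld = 0.391/2.94 = 0.133; g_lr = -0.52/2.94 = -0.1769.
Total gain g = 0.01732.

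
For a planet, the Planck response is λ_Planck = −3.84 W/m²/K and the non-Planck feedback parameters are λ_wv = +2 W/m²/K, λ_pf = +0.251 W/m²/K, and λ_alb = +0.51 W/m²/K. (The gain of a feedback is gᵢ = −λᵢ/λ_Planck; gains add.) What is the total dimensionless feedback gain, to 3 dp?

0.719

Convert to gains: g_wv = 2/3.84 = 0.5208; g_pf = 0.251/3.84 = 0.06536; g_alb = 0.51/3.84 = 0.1328.
Total gain g = 0.71896.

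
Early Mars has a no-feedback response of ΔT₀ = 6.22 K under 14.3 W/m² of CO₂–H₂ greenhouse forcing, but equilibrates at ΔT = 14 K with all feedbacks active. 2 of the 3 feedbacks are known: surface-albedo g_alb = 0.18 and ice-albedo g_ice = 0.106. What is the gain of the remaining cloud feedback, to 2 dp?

Amplification A = ΔT/ΔT₀ = 14/6.22 = 2.251.
Total gain g = 1 − 1/A = 1 − 1/2.251 = 0.5558.
Known gains sum to 0.18 + 0.106 = 0.286.
g_cld = 0.5558 − 0.286 = 0.27.

0.27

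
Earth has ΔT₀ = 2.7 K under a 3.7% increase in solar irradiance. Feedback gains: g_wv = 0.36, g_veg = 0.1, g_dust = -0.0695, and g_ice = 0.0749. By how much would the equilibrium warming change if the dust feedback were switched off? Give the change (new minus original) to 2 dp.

0.75 K

Original: g = 0.4654, ΔT = 2.7/(1−0.4654) = 5.0505 K.
Without dust: g' = 0.5349, ΔT' = 2.7/(1−0.5349) = 5.8052 K.
Change = 5.8052 − 5.0505 = 0.75 K.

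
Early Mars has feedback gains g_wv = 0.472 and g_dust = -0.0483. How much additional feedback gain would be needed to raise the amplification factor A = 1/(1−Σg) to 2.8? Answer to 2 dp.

0.22

Current total gain = 0.4237.
Target gain for A = 2.8: g* = 1 − 1/2.8 = 0.6429.
Additional gain needed = 0.6429 − 0.4237 = 0.22.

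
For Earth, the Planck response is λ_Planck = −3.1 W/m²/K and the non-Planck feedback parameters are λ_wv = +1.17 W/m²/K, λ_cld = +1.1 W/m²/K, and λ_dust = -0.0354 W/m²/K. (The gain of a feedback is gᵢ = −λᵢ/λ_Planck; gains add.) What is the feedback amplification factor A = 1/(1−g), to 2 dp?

3.58

Convert to gains: g_wv = 1.17/3.1 = 0.3774; g_cld = 1.1/3.1 = 0.3548; g_dust = -0.0354/3.1 = -0.01142.
Total gain g = 0.72078.
A = 1/(1 − 0.72078) = 3.58.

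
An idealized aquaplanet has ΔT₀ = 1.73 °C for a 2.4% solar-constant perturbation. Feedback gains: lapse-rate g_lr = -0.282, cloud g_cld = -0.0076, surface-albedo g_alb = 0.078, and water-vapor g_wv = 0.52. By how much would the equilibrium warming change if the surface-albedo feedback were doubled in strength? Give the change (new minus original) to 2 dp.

Original: g = 0.3084, ΔT = 1.73/(1−0.3084) = 2.5014 °C.
With doubled surface-albedo: g' = 0.3864, ΔT' = 1.73/(1−0.3864) = 2.8194 °C.
Change = 2.8194 − 2.5014 = 0.32 °C.

0.32 °C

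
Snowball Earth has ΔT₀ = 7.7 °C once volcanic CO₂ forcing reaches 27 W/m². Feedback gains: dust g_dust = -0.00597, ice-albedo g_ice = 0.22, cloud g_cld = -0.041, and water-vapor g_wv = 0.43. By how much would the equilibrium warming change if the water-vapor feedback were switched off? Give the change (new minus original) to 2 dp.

Original: g = 0.60303, ΔT = 7.7/(1−0.60303) = 19.3969 °C.
Without water-vapor: g' = 0.17303, ΔT' = 7.7/(1−0.17303) = 9.3111 °C.
Change = 9.3111 − 19.3969 = -10.09 °C.

-10.09 °C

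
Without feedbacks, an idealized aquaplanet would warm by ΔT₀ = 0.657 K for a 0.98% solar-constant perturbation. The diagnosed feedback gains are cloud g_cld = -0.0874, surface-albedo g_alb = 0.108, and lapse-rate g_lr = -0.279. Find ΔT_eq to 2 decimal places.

0.52 K

Total gain g = -0.0874 + 0.108 − 0.279 = -0.2584.
Amplification A = 1/(1 + 0.2584) = 0.7947.
ΔT = 0.657 × 0.7947 = 0.52 K.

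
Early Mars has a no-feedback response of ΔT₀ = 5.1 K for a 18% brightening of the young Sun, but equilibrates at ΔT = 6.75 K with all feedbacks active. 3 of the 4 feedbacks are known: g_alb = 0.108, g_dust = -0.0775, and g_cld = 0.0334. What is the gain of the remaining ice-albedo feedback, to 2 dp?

Amplification A = ΔT/ΔT₀ = 6.75/5.1 = 1.324.
Total gain g = 1 − 1/A = 1 − 1/1.324 = 0.2447.
Known gains sum to 0.108 − 0.0775 + 0.0334 = 0.0639.
g_ice = 0.2447 − 0.0639 = 0.18.

0.18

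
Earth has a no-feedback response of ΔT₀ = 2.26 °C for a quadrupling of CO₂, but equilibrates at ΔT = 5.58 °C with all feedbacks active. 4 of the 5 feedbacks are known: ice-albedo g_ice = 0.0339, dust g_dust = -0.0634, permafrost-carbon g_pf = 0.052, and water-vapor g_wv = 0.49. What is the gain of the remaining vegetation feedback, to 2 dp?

Amplification A = ΔT/ΔT₀ = 5.58/2.26 = 2.469.
Total gain g = 1 − 1/A = 1 − 1/2.469 = 0.595.
Known gains sum to 0.0339 − 0.0634 + 0.052 + 0.49 = 0.5125.
g_veg = 0.595 − 0.5125 = 0.08.

0.08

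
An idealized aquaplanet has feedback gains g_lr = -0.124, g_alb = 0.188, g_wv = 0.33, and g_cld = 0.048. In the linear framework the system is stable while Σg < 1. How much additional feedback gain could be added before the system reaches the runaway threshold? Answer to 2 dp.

0.56

Current total gain = -0.124 + 0.188 + 0.33 + 0.048 = 0.442.
Margin to runaway = 1 − 0.442 = 0.56.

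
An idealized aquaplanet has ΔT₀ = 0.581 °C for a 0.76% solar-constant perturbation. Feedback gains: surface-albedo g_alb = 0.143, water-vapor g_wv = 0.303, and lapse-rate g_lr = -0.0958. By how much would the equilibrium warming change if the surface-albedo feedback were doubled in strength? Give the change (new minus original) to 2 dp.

0.25 °C

Original: g = 0.3502, ΔT = 0.581/(1−0.3502) = 0.8941 °C.
With doubled surface-albedo: g' = 0.4932, ΔT' = 0.581/(1−0.4932) = 1.1464 °C.
Change = 1.1464 − 0.8941 = 0.25 °C.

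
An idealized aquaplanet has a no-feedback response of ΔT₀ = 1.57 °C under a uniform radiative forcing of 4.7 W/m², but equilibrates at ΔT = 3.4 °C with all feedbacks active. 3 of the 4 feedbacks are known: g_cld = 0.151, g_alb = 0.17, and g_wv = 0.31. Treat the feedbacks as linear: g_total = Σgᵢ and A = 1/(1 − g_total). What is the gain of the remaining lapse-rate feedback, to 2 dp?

-0.09

Amplification A = ΔT/ΔT₀ = 3.4/1.57 = 2.166.
Total gain g = 1 − 1/A = 1 − 1/2.166 = 0.5383.
Known gains sum to 0.151 + 0.17 + 0.31 = 0.631.
g_lr = 0.5383 − 0.631 = -0.09.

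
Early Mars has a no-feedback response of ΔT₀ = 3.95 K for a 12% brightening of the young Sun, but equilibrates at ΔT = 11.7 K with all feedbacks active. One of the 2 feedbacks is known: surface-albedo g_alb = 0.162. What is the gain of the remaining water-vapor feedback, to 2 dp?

Amplification A = ΔT/ΔT₀ = 11.7/3.95 = 2.962.
Total gain g = 1 − 1/A = 1 − 1/2.962 = 0.6624.
The known gain is 0.162.
g_wv = 0.6624 − 0.162 = 0.50.

0.50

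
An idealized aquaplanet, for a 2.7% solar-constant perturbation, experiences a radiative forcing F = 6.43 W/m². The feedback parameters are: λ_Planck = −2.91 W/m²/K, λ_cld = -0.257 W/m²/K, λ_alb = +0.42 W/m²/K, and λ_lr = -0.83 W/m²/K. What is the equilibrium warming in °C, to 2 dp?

Net feedback parameter λ = (−2.91) + (-0.257) + (+0.42) + (-0.83) = -3.577 W/m²/K.
ΔT = −F/λ = −6.43/(-3.577) = 1.80 °C.

1.80 °C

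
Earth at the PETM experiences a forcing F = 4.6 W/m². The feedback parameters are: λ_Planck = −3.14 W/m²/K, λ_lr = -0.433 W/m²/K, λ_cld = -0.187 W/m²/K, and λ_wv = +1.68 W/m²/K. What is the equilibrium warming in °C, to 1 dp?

Net feedback parameter λ = (−3.14) + (-0.433) + (-0.187) + (+1.68) = -2.08 W/m²/K.
ΔT = −F/λ = −4.6/(-2.08) = 2.2 °C.

2.2 °C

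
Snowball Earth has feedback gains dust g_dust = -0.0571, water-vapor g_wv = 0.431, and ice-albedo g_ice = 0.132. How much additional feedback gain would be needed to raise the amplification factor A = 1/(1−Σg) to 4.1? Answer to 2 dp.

0.25

Current total gain = 0.5059.
Target gain for A = 4.1: g* = 1 − 1/4.1 = 0.7561.
Additional gain needed = 0.7561 − 0.5059 = 0.25.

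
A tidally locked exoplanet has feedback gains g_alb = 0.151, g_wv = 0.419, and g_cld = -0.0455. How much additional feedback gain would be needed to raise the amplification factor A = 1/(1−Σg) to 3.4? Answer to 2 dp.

Current total gain = 0.5245.
Target gain for A = 3.4: g* = 1 − 1/3.4 = 0.7059.
Additional gain needed = 0.7059 − 0.5245 = 0.18.

0.18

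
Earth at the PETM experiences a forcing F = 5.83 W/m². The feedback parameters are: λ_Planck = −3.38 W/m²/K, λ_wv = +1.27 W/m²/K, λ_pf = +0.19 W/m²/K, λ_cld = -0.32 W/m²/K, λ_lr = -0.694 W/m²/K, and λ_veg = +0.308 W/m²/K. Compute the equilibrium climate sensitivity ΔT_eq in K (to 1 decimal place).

2.2 K

Net feedback parameter λ = (−3.38) + (+1.27) + (+0.19) + (-0.32) + (-0.694) + (+0.308) = -2.626 W/m²/K.
ΔT = −F/λ = −5.83/(-2.626) = 2.2 K.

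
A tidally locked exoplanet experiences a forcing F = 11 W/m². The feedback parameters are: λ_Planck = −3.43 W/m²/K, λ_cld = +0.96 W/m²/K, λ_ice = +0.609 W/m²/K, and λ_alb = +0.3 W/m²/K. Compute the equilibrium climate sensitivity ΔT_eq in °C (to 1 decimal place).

7.0 °C

Net feedback parameter λ = (−3.43) + (+0.96) + (+0.609) + (+0.3) = -1.561 W/m²/K.
ΔT = −F/λ = −11/(-1.561) = 7.0 °C.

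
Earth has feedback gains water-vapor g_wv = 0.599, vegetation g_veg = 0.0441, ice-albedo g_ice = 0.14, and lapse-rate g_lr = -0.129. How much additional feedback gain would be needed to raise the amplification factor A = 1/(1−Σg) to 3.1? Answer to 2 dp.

Current total gain = 0.6541.
Target gain for A = 3.1: g* = 1 − 1/3.1 = 0.6774.
Additional gain needed = 0.6774 − 0.6541 = 0.02.

0.02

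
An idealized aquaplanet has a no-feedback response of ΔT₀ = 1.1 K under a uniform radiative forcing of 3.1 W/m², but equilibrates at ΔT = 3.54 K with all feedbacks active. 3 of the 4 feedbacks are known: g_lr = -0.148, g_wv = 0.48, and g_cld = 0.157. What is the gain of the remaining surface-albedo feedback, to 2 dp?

0.20

Amplification A = ΔT/ΔT₀ = 3.54/1.1 = 3.218.
Total gain g = 1 − 1/A = 1 − 1/3.218 = 0.6892.
Known gains sum to -0.148 + 0.48 + 0.157 = 0.489.
g_alb = 0.6892 − 0.489 = 0.20.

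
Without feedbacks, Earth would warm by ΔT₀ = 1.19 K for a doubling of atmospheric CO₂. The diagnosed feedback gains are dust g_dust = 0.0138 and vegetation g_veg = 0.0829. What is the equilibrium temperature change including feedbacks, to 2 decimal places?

1.32 K

Total gain g = 0.0138 + 0.0829 = 0.0967.
Amplification A = 1/(1 − 0.0967) = 1.107.
ΔT = 1.19 × 1.107 = 1.32 K.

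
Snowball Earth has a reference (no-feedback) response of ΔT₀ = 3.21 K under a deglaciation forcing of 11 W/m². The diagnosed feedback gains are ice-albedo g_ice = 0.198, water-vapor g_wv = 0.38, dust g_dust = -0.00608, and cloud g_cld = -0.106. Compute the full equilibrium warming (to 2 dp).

6.01 K

Total gain g = 0.198 + 0.38 − 0.00608 − 0.106 = 0.46592.
Amplification A = 1/(1 − 0.46592) = 1.872.
ΔT = 3.21 × 1.872 = 6.01 K.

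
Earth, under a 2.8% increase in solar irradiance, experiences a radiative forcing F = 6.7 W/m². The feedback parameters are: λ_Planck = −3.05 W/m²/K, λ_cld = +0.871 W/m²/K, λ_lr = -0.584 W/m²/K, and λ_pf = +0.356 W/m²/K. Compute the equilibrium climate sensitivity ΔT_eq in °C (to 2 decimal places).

2.78 °C

Net feedback parameter λ = (−3.05) + (+0.871) + (-0.584) + (+0.356) = -2.407 W/m²/K.
ΔT = −F/λ = −6.7/(-2.407) = 2.78 °C.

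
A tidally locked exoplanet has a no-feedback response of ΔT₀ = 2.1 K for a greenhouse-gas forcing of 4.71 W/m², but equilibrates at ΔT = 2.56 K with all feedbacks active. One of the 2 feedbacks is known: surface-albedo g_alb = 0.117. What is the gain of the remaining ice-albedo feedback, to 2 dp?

Amplification A = ΔT/ΔT₀ = 2.56/2.1 = 1.219.
Total gain g = 1 − 1/A = 1 − 1/1.219 = 0.1797.
The known gain is 0.117.
g_ice = 0.1797 − 0.117 = 0.06.

0.06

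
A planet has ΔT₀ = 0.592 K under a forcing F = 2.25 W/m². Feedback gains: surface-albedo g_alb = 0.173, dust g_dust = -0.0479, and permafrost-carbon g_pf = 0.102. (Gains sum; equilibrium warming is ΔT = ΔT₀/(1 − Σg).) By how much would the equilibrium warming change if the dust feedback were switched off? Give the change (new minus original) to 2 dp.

Original: g = 0.2271, ΔT = 0.592/(1−0.2271) = 0.7659 K.
Without dust: g' = 0.275, ΔT' = 0.592/(1−0.275) = 0.8166 K.
Change = 0.8166 − 0.7659 = 0.05 K.

0.05 K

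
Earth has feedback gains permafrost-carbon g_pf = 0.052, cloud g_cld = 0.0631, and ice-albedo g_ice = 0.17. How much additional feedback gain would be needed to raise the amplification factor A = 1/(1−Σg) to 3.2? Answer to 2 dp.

0.40

Current total gain = 0.2851.
Target gain for A = 3.2: g* = 1 − 1/3.2 = 0.6875.
Additional gain needed = 0.6875 − 0.2851 = 0.40.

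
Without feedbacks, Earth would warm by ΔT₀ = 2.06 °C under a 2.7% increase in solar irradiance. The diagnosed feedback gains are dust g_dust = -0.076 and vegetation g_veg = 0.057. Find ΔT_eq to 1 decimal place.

2.0 °C

Total gain g = -0.076 + 0.057 = -0.019.
Amplification A = 1/(1 + 0.019) = 0.9814.
ΔT = 2.06 × 0.9814 = 2.0 °C.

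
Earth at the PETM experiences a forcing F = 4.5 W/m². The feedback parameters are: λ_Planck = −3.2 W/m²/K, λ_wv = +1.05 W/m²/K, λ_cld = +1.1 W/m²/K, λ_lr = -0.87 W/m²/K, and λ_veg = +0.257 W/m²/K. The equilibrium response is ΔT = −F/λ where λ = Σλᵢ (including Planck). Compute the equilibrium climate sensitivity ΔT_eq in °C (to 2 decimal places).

Net feedback parameter λ = (−3.2) + (+1.05) + (+1.1) + (-0.87) + (+0.257) = -1.663 W/m²/K.
ΔT = −F/λ = −4.5/(-1.663) = 2.71 °C.

2.71 °C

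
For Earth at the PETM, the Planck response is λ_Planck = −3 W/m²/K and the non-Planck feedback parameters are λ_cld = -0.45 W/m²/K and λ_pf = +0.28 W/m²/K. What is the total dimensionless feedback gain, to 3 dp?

Convert to gains: g_cld = -0.45/3 = -0.15; g_pf = 0.28/3 = 0.09333.
Total gain g = -0.05667.

-0.057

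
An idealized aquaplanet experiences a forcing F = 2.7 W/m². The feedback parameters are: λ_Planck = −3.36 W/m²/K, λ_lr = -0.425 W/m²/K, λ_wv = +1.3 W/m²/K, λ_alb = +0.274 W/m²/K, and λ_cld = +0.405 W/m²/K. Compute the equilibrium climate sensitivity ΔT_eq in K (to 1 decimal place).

1.5 K

Net feedback parameter λ = (−3.36) + (-0.425) + (+1.3) + (+0.274) + (+0.405) = -1.806 W/m²/K.
ΔT = −F/λ = −2.7/(-1.806) = 1.5 K.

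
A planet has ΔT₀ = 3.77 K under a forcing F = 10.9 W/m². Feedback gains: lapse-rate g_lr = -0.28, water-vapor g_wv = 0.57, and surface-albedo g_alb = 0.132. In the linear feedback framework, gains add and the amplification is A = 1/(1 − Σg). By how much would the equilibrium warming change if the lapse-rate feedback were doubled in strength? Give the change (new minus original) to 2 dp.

Original: g = 0.422, ΔT = 3.77/(1−0.422) = 6.5225 K.
With doubled lapse-rate: g' = 0.142, ΔT' = 3.77/(1−0.142) = 4.3939 K.
Change = 4.3939 − 6.5225 = -2.13 K.

-2.13 K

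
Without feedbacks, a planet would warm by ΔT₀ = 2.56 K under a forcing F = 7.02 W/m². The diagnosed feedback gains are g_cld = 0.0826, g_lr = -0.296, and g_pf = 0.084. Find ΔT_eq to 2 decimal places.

Total gain g = 0.0826 − 0.296 + 0.084 = -0.1294.
Amplification A = 1/(1 + 0.1294) = 0.8854.
ΔT = 2.56 × 0.8854 = 2.27 K.

2.27 K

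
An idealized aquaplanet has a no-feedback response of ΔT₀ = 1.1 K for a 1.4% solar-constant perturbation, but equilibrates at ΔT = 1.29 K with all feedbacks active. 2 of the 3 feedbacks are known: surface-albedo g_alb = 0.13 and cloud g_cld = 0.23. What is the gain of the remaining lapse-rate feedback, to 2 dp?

Amplification A = ΔT/ΔT₀ = 1.29/1.1 = 1.173.
Total gain g = 1 − 1/A = 1 − 1/1.173 = 0.1475.
Known gains sum to 0.13 + 0.23 = 0.36.
g_lr = 0.1475 − 0.36 = -0.21.

-0.21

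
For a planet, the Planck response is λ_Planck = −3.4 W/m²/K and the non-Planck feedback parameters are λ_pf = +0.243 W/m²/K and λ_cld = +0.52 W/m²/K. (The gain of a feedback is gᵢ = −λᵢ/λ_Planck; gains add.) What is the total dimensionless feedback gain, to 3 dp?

0.224

Convert to gains: g_pf = 0.243/3.4 = 0.07147; g_cld = 0.52/3.4 = 0.1529.
Total gain g = 0.22437.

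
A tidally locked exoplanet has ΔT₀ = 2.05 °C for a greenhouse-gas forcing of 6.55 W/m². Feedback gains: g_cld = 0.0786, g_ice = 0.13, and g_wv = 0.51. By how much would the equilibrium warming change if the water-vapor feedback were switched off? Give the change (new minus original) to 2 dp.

-4.69 °C

Original: g = 0.7186, ΔT = 2.05/(1−0.7186) = 7.2850 °C.
Without water-vapor: g' = 0.2086, ΔT' = 2.05/(1−0.2086) = 2.5903 °C.
Change = 2.5903 − 7.2850 = -4.69 °C.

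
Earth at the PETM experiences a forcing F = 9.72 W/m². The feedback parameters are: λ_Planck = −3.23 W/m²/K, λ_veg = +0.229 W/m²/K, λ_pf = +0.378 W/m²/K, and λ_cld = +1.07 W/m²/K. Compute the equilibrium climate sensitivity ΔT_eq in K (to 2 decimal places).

Net feedback parameter λ = (−3.23) + (+0.229) + (+0.378) + (+1.07) = -1.553 W/m²/K.
ΔT = −F/λ = −9.72/(-1.553) = 6.26 K.

6.26 K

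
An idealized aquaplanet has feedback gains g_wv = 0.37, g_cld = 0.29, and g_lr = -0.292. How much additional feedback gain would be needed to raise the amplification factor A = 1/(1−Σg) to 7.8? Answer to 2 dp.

Current total gain = 0.368.
Target gain for A = 7.8: g* = 1 − 1/7.8 = 0.8718.
Additional gain needed = 0.8718 − 0.368 = 0.50.

0.50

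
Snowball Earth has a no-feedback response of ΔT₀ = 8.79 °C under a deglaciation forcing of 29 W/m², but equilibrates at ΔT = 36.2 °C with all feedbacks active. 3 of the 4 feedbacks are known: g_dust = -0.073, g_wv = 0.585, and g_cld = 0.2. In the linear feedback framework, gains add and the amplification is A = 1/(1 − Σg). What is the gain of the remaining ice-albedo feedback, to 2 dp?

Amplification A = ΔT/ΔT₀ = 36.2/8.79 = 4.118.
Total gain g = 1 − 1/A = 1 − 1/4.118 = 0.7572.
Known gains sum to -0.073 + 0.585 + 0.2 = 0.712.
g_ice = 0.7572 − 0.712 = 0.05.

0.05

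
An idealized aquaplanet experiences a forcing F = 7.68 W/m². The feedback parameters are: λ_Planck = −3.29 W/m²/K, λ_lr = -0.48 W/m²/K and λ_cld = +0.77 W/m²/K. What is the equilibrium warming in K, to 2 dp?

Net feedback parameter λ = (−3.29) + (-0.48) + (+0.77) = -3 W/m²/K.
ΔT = −F/λ = −7.68/(-3) = 2.56 K.

2.56 K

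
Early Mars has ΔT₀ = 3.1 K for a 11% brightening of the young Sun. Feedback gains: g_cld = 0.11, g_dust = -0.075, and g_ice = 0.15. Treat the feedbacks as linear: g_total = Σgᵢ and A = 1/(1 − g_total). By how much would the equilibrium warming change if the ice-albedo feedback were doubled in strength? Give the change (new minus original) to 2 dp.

0.86 K

Original: g = 0.185, ΔT = 3.1/(1−0.185) = 3.8037 K.
With doubled ice-albedo: g' = 0.335, ΔT' = 3.1/(1−0.335) = 4.6617 K.
Change = 4.6617 − 3.8037 = 0.86 K.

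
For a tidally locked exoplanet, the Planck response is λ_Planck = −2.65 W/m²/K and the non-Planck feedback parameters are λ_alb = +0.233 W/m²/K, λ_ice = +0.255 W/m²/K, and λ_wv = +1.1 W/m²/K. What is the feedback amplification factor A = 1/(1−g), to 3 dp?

Convert to gains: g_alb = 0.233/2.65 = 0.08792; g_ice = 0.255/2.65 = 0.09623; g_wv = 1.1/2.65 = 0.4151.
Total gain g = 0.59925.
A = 1/(1 − 0.59925) = 2.495.

2.495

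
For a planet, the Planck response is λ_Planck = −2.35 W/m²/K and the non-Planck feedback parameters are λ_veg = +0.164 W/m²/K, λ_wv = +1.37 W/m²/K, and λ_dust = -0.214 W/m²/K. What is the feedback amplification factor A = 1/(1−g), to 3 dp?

Convert to gains: g_veg = 0.164/2.35 = 0.06979; g_wv = 1.37/2.35 = 0.583; g_dust = -0.214/2.35 = -0.09106.
Total gain g = 0.56173.
A = 1/(1 − 0.56173) = 2.282.

2.282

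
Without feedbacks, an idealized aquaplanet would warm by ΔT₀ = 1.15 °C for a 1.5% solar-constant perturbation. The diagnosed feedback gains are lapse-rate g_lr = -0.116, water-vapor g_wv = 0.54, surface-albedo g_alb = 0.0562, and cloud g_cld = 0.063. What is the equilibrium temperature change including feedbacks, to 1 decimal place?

2.5 °C

Total gain g = -0.116 + 0.54 + 0.0562 + 0.063 = 0.5432.
Amplification A = 1/(1 − 0.5432) = 2.189.
ΔT = 1.15 × 2.189 = 2.5 °C.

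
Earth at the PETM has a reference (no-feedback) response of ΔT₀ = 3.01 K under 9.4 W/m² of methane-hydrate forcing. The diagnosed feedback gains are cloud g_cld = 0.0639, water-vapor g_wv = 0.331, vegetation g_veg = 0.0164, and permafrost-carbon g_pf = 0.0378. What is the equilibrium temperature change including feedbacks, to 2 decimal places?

Total gain g = 0.0639 + 0.331 + 0.0164 + 0.0378 = 0.4491.
Amplification A = 1/(1 − 0.4491) = 1.815.
ΔT = 3.01 × 1.815 = 5.46 K.

5.46 K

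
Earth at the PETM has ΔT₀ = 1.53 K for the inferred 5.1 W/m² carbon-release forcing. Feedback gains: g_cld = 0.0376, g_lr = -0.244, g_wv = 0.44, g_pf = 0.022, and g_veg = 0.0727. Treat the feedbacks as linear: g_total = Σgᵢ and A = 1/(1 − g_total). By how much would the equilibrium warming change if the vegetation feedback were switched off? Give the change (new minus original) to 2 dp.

-0.22 K

Original: g = 0.3283, ΔT = 1.53/(1−0.3283) = 2.2778 K.
Without vegetation: g' = 0.2556, ΔT' = 1.53/(1−0.2556) = 2.0553 K.
Change = 2.0553 − 2.2778 = -0.22 K.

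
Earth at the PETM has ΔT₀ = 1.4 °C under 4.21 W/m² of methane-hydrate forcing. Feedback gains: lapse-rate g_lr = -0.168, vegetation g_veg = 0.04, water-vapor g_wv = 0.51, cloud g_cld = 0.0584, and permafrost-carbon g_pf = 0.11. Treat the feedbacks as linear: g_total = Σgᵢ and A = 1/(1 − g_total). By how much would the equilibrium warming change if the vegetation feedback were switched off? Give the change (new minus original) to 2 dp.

Original: g = 0.5504, ΔT = 1.4/(1−0.5504) = 3.1139 °C.
Without vegetation: g' = 0.5104, ΔT' = 1.4/(1−0.5104) = 2.8595 °C.
Change = 2.8595 − 3.1139 = -0.25 °C.

-0.25 °C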